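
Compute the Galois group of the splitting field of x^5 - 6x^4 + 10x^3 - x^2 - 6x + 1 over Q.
5T1: C_5

The polynomial f is an irreducible quintic over Q, so G = Gal(f/Q) is a transitive subgroup of S_5: one of C_5 (5T1, order 5), D_5 (5T2, order 10), F_20 (5T3, order 20), A_5 (5T4, order 60) or S_5 (5T5, order 120). The discriminant of f is 14641 = 121^2, a perfect square, so G is contained in A_5. The transitive groups of degree 5 contained in A_5 are: C_5 (5T1, order 5), D_5 (5T2, order 10), A_5 (5T4, order 60). By Dedekind's theorem, for a prime p not dividing disc(f) the degrees of the irreducible factors of f mod p form the cycle type of an element of G. Factoring f modulo the 14 such primes p <= 47 (skipping 11, which divides the discriminant), each new pattern first appears at: mod 2: f = (x^5 + x^2 + 1), pattern 5; mod 23: f = (x + 3)(x + 5)(x + 9)(x + 10)(x + 13), pattern 1+1+1+1+1. No other pattern occurs in this range, so the set of observed cycle types is {5, 1+1+1+1+1}. The candidates containing elements of all these cycle types are C_5 (5T1) of order 5, D_5 (5T2) of order 10, A_5 (5T4) of order 60; the others are excluded. The observed types are precisely the cycle types that occur in C_5 (5T1). Each of the other remaining candidates has further cycle types, and by the Chebotarev density theorem the matching factorization patterns would occur for a proportion of primes equal to their share of the group: D_5 (5T2) additionally contains elements of type 2+2+1 (5 of its 10 elements, about 50% of primes); A_5 (5T4) additionally contains elements of type 3+1+1, 2+2+1 (35 of its 60 elements, about 58% of primes). None of the 14 primes tested shows any such pattern (for each of these groups the chance of that is below 10^-4), which rules them out. Hence G = C_5 (5T1), of order 5.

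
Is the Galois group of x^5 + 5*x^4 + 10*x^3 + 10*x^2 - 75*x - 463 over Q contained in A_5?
The polynomial is irreducible of degree 5 over Q. Its discriminant is 67108864000000 = 8192000^2, a perfect square. A Galois group lies in the alternating group exactly when the discriminant is a square in Q, so the Galois group (D_5) is contained in A_5.

Yes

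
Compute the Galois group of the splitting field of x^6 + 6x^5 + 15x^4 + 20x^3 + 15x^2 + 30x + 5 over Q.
The polynomial f is an irreducible sextic over Q, so G = Gal(f/Q) is one of the 16 transitive subgroups 6T1, ..., 6T16 of S_6. The discriminant of f is 746496000000 = 864000^2, a perfect square, so G is contained in A_6. The transitive groups of degree 6 contained in A_6 are: A_4 (6T4, order 12), S_4 (6T7, order 24), (C_3 x C_3) : C_4 (6T10, order 36), PSL(2,5) (6T12, order 60), A_6 (6T15, order 360). By Dedekind's theorem, for a prime p not dividing disc(f) the degrees of the irreducible factors of f mod p form the cycle type of an element of G. Factoring f modulo the 6 such primes p <= 23 (skipping 2, 3, 5, which divide the discriminant), each new pattern first appears at: mod 7: f = (x + 4)(x^5 + 2x^4 + 6x^2 + 5x + 3), pattern 5+1; mod 23: f = (x + 8)(x + 13)(x + 22)(x^3 + 9x^2 + 5x + 13), pattern 3+1+1+1. No other pattern occurs in this range, so the set of observed cycle types is {5+1, 3+1+1+1}. Among the candidates above, the only group containing elements of all these cycle types is A_6 (6T15) — each of A_4 (6T4), S_4 (6T7), (C_3 x C_3) : C_4 (6T10), PSL(2,5) (6T12) lacks at least one of them. Hence G = A_6 (6T15), of order 360.

A_6 (order 360)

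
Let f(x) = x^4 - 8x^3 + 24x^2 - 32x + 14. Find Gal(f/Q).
4T3: D_4

The polynomial is an irreducible quartic over Q and its discriminant is -2048, which is not a perfect square, so the Galois group is not contained in A_4. The resolvent cubic y^3 - 24*y^2 + 200*y - 576 has exactly one rational root, so the Galois group is C_4 or D_4. The quartic remains irreducible over Q(sqrt(disc)), so the group is D_4.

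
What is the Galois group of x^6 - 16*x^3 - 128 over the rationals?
S_3 x S_3, the direct product S_3 x S_3 in its degree-6 action

The polynomial f is an irreducible sextic over Q, so G = Gal(f/Q) is one of the 16 transitive subgroups 6T1, ..., 6T16 of S_6. The discriminant of f is 5410421842378752, which is not a perfect square, so G is not contained in A_6. The transitive groups of degree 6 not contained in A_6 are: C_6 (6T1, order 6), S_3 (6T2, order 6), D_6 (6T3, order 12), C_3 x S_3 (6T5, order 18), A_4 x C_2 (6T6, order 24), S_4 (6T8, order 24), S_3 x S_3 (6T9, order 36), S_4 x C_2 (6T11, order 48), (S_3 x S_3) : C_2 (6T13, order 72), PGL(2,5) (6T14, order 120), S_6 (6T16, order 720). By Dedekind's theorem, for a prime p not dividing disc(f) the degrees of the irreducible factors of f mod p form the cycle type of an element of G. Factoring f modulo the 23 such primes p <= 97 (skipping 2, 3, which divide the discriminant), each new pattern first appears at: mod 5: f = (x^6 + 4x^3 + 2), pattern 6; mod 11: f = (x + 6)(x + 10)(x^2 + x + 1)(x^2 + 5x + 3), pattern 2+2+1+1; mod 13: f = (x + 4)(x + 10)(x + 12)(x^3 + 11), pattern 3+1+1+1; mod 31: f = (x^2 + 16x + 3)(x^2 + 18x + 13)(x^2 + 28x + 15), pattern 2+2+2; mod 97: f = (x^3 + 9)(x^3 + 72), pattern 3+3. No other pattern occurs in this range, so the set of observed cycle types is {6, 2+2+1+1, 3+1+1+1, 2+2+2, 3+3}. The candidates containing elements of all these cycle types are S_3 x S_3 (6T9) of order 36, (S_3 x S_3) : C_2 (6T13) of order 72, S_6 (6T16) of order 720; the others are excluded. The observed types are precisely the cycle types that occur in S_3 x S_3 (6T9) (apart from the identity). Each of the other remaining candidates has further cycle types, and by the Chebotarev density theorem the matching factorization patterns would occur for a proportion of primes equal to their share of the group: (S_3 x S_3) : C_2 (6T13) additionally contains elements of type 4+2, 3+2+1, 2+1+1+1+1 (36 of its 72 elements, about 50% of primes); S_6 (6T16) additionally contains elements of type 5+1, 4+2, 4+1+1, 3+2+1, 2+1+1+1+1 (459 of its 720 elements, about 64% of primes). None of the 23 primes tested shows any such pattern (for each of these groups the chance of that is below 10^-4), which rules them out. Hence G = S_3 x S_3 (6T9), of order 36.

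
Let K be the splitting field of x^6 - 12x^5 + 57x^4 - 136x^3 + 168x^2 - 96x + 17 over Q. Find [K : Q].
The degree of the splitting field over Q equals the order of the Galois group, so first determine the group. The polynomial f is an irreducible sextic over Q, so G = Gal(f/Q) is one of the 16 transitive subgroups 6T1, ..., 6T16 of S_6. The discriminant of f is -419904, which is not a perfect square, so G is not contained in A_6. The transitive groups of degree 6 not contained in A_6 are: C_6 (6T1, order 6), S_3 (6T2, order 6), D_6 (6T3, order 12), C_3 x S_3 (6T5, order 18), A_4 x C_2 (6T6, order 24), S_4 (6T8, order 24), S_3 x S_3 (6T9, order 36), S_4 x C_2 (6T11, order 48), (S_3 x S_3) : C_2 (6T13, order 72), PGL(2,5) (6T14, order 120), S_6 (6T16, order 720). By Dedekind's theorem, for a prime p not dividing disc(f) the degrees of the irreducible factors of f mod p form the cycle type of an element of G. Factoring f modulo the 33 such primes p <= 149 (skipping 2, 3, which divide the discriminant), each new pattern first appears at: mod 5: f = (x^3 + 2x + 1)(x^3 + 3x^2 + 2), pattern 3+3; mod 7: f = (x^6 + 2x^5 + x^4 + 4x^3 + 2x + 3), pattern 6; mod 17: f = (x)(x + 13)(x^2 + 13x + 10)(x^2 + 13x + 16), pattern 2+2+1+1; mod 19: f = (x + 4)(x + 5)(x + 10)(x + 11)(x^2 + 15x + 10), pattern 2+1+1+1+1; mod 71: f = (x^2 + 67x + 44)(x^2 + 67x + 49)(x^2 + 67x + 58), pattern 2+2+2. No other pattern occurs in this range, so the set of observed cycle types is {3+3, 6, 2+2+1+1, 2+1+1+1+1, 2+2+2}. The candidates containing elements of all these cycle types are A_4 x C_2 (6T6) of order 24, S_4 x C_2 (6T11) of order 48, (S_3 x S_3) : C_2 (6T13) of order 72, S_6 (6T16) of order 720; the others are excluded. The observed types are precisely the cycle types that occur in A_4 x C_2 (6T6) (apart from the identity). Each of the other remaining candidates has further cycle types, and by the Chebotarev density theorem the matching factorization patterns would occur for a proportion of primes equal to their share of the group: S_4 x C_2 (6T11) additionally contains elements of type 4+2, 4+1+1 (12 of its 48 elements, about 25% of primes); (S_3 x S_3) : C_2 (6T13) additionally contains elements of type 4+2, 3+2+1, 3+1+1+1 (34 of its 72 elements, about 47% of primes); S_6 (6T16) additionally contains elements of type 5+1, 4+2, 4+1+1, 3+2+1, 3+1+1+1 (484 of its 720 elements, about 67% of primes). None of the 33 primes tested shows any such pattern (for each of these groups the chance of that is below 10^-4), which rules them out. Hence G = A_4 x C_2 (6T6), of order 24. The Galois group A_4 x C_2 (6T6) has order 24, so the splitting field has degree 24 over Q.

24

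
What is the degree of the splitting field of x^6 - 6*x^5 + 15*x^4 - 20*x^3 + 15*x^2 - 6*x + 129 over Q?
12

The degree of the splitting field over Q equals the order of the Galois group, so first determine the group. The polynomial f is an irreducible sextic over Q, so G = Gal(f/Q) is one of the 16 transitive subgroups 6T1, ..., 6T16 of S_6. The discriminant of f is -1603087953297408, which is not a perfect square, so G is not contained in A_6. The transitive groups of degree 6 not contained in A_6 are: C_6 (6T1, order 6), S_3 (6T2, order 6), D_6 (6T3, order 12), C_3 x S_3 (6T5, order 18), A_4 x C_2 (6T6, order 24), S_4 (6T8, order 24), S_3 x S_3 (6T9, order 36), S_4 x C_2 (6T11, order 48), (S_3 x S_3) : C_2 (6T13, order 72), PGL(2,5) (6T14, order 120), S_6 (6T16, order 720). By Dedekind's theorem, for a prime p not dividing disc(f) the degrees of the irreducible factors of f mod p form the cycle type of an element of G. Factoring f modulo the 79 such primes p <= 419 (skipping 2, 3, which divide the discriminant), each new pattern first appears at: mod 5: f = (x^2 + 2x + 4)(x^2 + 3x + 3)(x^2 + 4x + 2), pattern 2+2+2; mod 7: f = (x^6 + x^5 + x^4 + x^3 + x^2 + x + 3), pattern 6; mod 11: f = (x + 3)(x + 6)(x^2 + 2x + 2)(x^2 + 5x + 10), pattern 2+2+1+1; mod 19: f = (x^3 + 16x^2 + 3x + 8)(x^3 + 16x^2 + 3x + 9), pattern 3+3; mod 43: f = (x)(x + 5)(x + 6)(x + 35)(x + 36)(x + 41), pattern 1+1+1+1+1+1. No other pattern occurs in this range, so the set of observed cycle types is {2+2+2, 6, 2+2+1+1, 3+3, 1+1+1+1+1+1}. The candidates containing elements of all these cycle types are D_6 (6T3) of order 12, A_4 x C_2 (6T6) of order 24, S_3 x S_3 (6T9) of order 36, S_4 x C_2 (6T11) of order 48, (S_3 x S_3) : C_2 (6T13) of order 72, PGL(2,5) (6T14) of order 120, S_6 (6T16) of order 720; the others are excluded. The observed types are precisely the cycle types that occur in D_6 (6T3). Each of the other remaining candidates has further cycle types, and by the Chebotarev density theorem the matching factorization patterns would occur for a proportion of primes equal to their share of the group: A_4 x C_2 (6T6) additionally contains elements of type 2+1+1+1+1 (3 of its 24 elements, about 12% of primes); S_3 x S_3 (6T9) additionally contains elements of type 3+1+1+1 (4 of its 36 elements, about 11% of primes); S_4 x C_2 (6T11) additionally contains elements of type 4+2, 4+1+1, 2+1+1+1+1 (15 of its 48 elements, about 31% of primes); (S_3 x S_3) : C_2 (6T13) additionally contains elements of type 4+2, 3+2+1, 3+1+1+1, 2+1+1+1+1 (40 of its 72 elements, about 56% of primes); PGL(2,5) (6T14) additionally contains elements of type 5+1, 4+1+1 (54 of its 120 elements, about 45% of primes); S_6 (6T16) additionally contains elements of type 5+1, 4+2, 4+1+1, 3+2+1, 3+1+1+1, 2+1+1+1+1 (499 of its 720 elements, about 69% of primes). None of the 79 primes tested shows any such pattern (for each of these groups the chance of that is below 10^-4), which rules them out. Hence G = D_6 (6T3), of order 12. The Galois group D_6 (6T3) has order 12, so the splitting field has degree 12 over Q.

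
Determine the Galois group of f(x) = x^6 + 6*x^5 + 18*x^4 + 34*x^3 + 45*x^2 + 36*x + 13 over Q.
The polynomial f is an irreducible sextic over Q, so G = Gal(f/Q) is one of the 16 transitive subgroups 6T1, ..., 6T16 of S_6. The discriminant of f is -16003008, which is not a perfect square, so G is not contained in A_6. The transitive groups of degree 6 not contained in A_6 are: C_6 (6T1, order 6), S_3 (6T2, order 6), D_6 (6T3, order 12), C_3 x S_3 (6T5, order 18), A_4 x C_2 (6T6, order 24), S_4 (6T8, order 24), S_3 x S_3 (6T9, order 36), S_4 x C_2 (6T11, order 48), (S_3 x S_3) : C_2 (6T13, order 72), PGL(2,5) (6T14, order 120), S_6 (6T16, order 720). By Dedekind's theorem, for a prime p not dividing disc(f) the degrees of the irreducible factors of f mod p form the cycle type of an element of G. Factoring f modulo the 21 such primes p <= 89 (skipping 2, 3, 7, which divide the discriminant), each new pattern first appears at: mod 5: f = (x^6 + x^5 + 3x^4 + 4x^3 + x + 3), pattern 6; mod 11: f = (x + 3)(x^5 + 3x^4 + 9x^3 + 7x^2 + 2x + 8), pattern 5+1; mod 13: f = (x)(x + 9)(x^4 + 10x^3 + 6x^2 + 6x + 4), pattern 4+1+1; mod 23: f = (x + 17)(x + 21)(x^2 + 17x + 10)(x^2 + 20x + 21), pattern 2+2+1+1; mod 43: f = (x^3 + 22x^2 + 39x + 16)(x^3 + 27x^2 + 30x + 25), pattern 3+3; mod 61: f = (x^2 + 16x + 13)(x^2 + 20x + 31)(x^2 + 31x + 2), pattern 2+2+2. No other pattern occurs in this range, so the set of observed cycle types is {6, 5+1, 4+1+1, 2+2+1+1, 3+3, 2+2+2}. The candidates containing elements of all these cycle types are PGL(2,5) (6T14) of order 120, S_6 (6T16) of order 720; the others are excluded. The observed types are precisely the cycle types that occur in PGL(2,5) (6T14) (apart from the identity). Each of the other remaining candidates has further cycle types, and by the Chebotarev density theorem the matching factorization patterns would occur for a proportion of primes equal to their share of the group: S_6 (6T16) additionally contains elements of type 4+2, 3+2+1, 3+1+1+1, 2+1+1+1+1 (265 of its 720 elements, about 37% of primes). None of the 21 primes tested shows any such pattern (for each of these groups the chance of that is below 10^-4), which rules them out. Hence G = PGL(2,5) (6T14), of order 120.

PGL(2,5) (also written S5(6))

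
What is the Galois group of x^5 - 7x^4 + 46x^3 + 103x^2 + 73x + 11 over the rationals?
5T2: D_5

The polynomial f is an irreducible quintic over Q, so G = Gal(f/Q) is a transitive subgroup of S_5: one of C_5 (5T1, order 5), D_5 (5T2, order 10), F_20 (5T3, order 20), A_5 (5T4, order 60) or S_5 (5T5, order 120). The discriminant of f is 4162509889729 = 2040223^2, a perfect square, so G is contained in A_5. The transitive groups of degree 5 contained in A_5 are: C_5 (5T1, order 5), D_5 (5T2, order 10), A_5 (5T4, order 60). By Dedekind's theorem, for a prime p not dividing disc(f) the degrees of the irreducible factors of f mod p form the cycle type of an element of G. Factoring f modulo the 23 such primes p <= 97 (skipping 47, 83, which divide the discriminant), each new pattern first appears at: mod 2: f = (x^5 + x^4 + x^2 + x + 1), pattern 5; mod 5: f = (x + 2)(x^2 + 2x + 4)(x^2 + 4x + 2), pattern 2+2+1. No other pattern occurs in this range, so the set of observed cycle types is {5, 2+2+1}. The candidates containing elements of all these cycle types are D_5 (5T2) of order 10, A_5 (5T4) of order 60; the others are excluded. The observed types are precisely the cycle types that occur in D_5 (5T2) (apart from the identity). Each of the other remaining candidates has further cycle types, and by the Chebotarev density theorem the matching factorization patterns would occur for a proportion of primes equal to their share of the group: A_5 (5T4) additionally contains elements of type 3+1+1 (20 of its 60 elements, about 33% of primes). None of the 23 primes tested shows any such pattern (for each of these groups the chance of that is below 10^-4), which rules them out. Hence G = D_5 (5T2), of order 10.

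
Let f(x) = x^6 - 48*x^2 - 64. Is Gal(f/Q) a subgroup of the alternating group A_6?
Yes

The polynomial is irreducible of degree 6 over Q. Its discriminant is 450868486864896 = 21233664^2, a perfect square. A Galois group lies in the alternating group exactly when the discriminant is a square in Q, so the Galois group (A_4) is contained in A_6.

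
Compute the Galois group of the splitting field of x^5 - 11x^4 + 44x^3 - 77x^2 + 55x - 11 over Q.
C_5 (order 5)

The polynomial f is an irreducible quintic over Q, so G = Gal(f/Q) is a transitive subgroup of S_5: one of C_5 (5T1, order 5), D_5 (5T2, order 10), F_20 (5T3, order 20), A_5 (5T4, order 60) or S_5 (5T5, order 120). The discriminant of f is 14641 = 121^2, a perfect square, so G is contained in A_5. The transitive groups of degree 5 contained in A_5 are: C_5 (5T1, order 5), D_5 (5T2, order 10), A_5 (5T4, order 60). By Dedekind's theorem, for a prime p not dividing disc(f) the degrees of the irreducible factors of f mod p form the cycle type of an element of G. Factoring f modulo the 14 such primes p <= 47 (skipping 11, which divides the discriminant), each new pattern first appears at: mod 2: f = (x^5 + x^4 + x^2 + x + 1), pattern 5; mod 23: f = (x + 2)(x + 4)(x + 8)(x + 9)(x + 12), pattern 1+1+1+1+1. No other pattern occurs in this range, so the set of observed cycle types is {5, 1+1+1+1+1}. The candidates containing elements of all these cycle types are C_5 (5T1) of order 5, D_5 (5T2) of order 10, A_5 (5T4) of order 60; the others are excluded. The observed types are precisely the cycle types that occur in C_5 (5T1). Each of the other remaining candidates has further cycle types, and by the Chebotarev density theorem the matching factorization patterns would occur for a proportion of primes equal to their share of the group: D_5 (5T2) additionally contains elements of type 2+2+1 (5 of its 10 elements, about 50% of primes); A_5 (5T4) additionally contains elements of type 3+1+1, 2+2+1 (35 of its 60 elements, about 58% of primes). None of the 14 primes tested shows any such pattern (for each of these groups the chance of that is below 10^-4), which rules them out. Hence G = C_5 (5T1), of order 5.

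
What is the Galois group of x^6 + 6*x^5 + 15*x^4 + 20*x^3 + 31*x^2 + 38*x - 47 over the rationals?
The polynomial f is an irreducible sextic over Q, so G = Gal(f/Q) is one of the 16 transitive subgroups 6T1, ..., 6T16 of S_6. The discriminant of f is 66039417143296 = 8126464^2, a perfect square, so G is contained in A_6. The transitive groups of degree 6 contained in A_6 are: A_4 (6T4, order 12), S_4 (6T7, order 24), (C_3 x C_3) : C_4 (6T10, order 36), PSL(2,5) (6T12, order 60), A_6 (6T15, order 360). By Dedekind's theorem, for a prime p not dividing disc(f) the degrees of the irreducible factors of f mod p form the cycle type of an element of G. Factoring f modulo the 79 such primes p <= 419 (skipping 2, 31, which divide the discriminant), each new pattern first appears at: mod 3: f = (x^2 + 2x + 2)(x^4 + x^3 + 2x^2 + 2x + 2), pattern 4+2; mod 5: f = (x^3 + 4x + 2)(x^3 + x^2 + x + 4), pattern 3+3; mod 11: f = (x + 6)(x + 7)(x^2 + 5x + 10)(x^2 + 10x + 4), pattern 2+2+1+1; mod 67: f = (x + 5)(x + 7)(x + 23)(x + 46)(x + 62)(x + 64), pattern 1+1+1+1+1+1. No other pattern occurs in this range, so the set of observed cycle types is {4+2, 3+3, 2+2+1+1, 1+1+1+1+1+1}. The candidates containing elements of all these cycle types are S_4 (6T7) of order 24, (C_3 x C_3) : C_4 (6T10) of order 36, A_6 (6T15) of order 360; the others are excluded. The observed types are precisely the cycle types that occur in S_4 (6T7). Each of the other remaining candidates has further cycle types, and by the Chebotarev density theorem the matching factorization patterns would occur for a proportion of primes equal to their share of the group: (C_3 x C_3) : C_4 (6T10) additionally contains elements of type 3+1+1+1 (4 of its 36 elements, about 11% of primes); A_6 (6T15) additionally contains elements of type 5+1, 3+1+1+1 (184 of its 360 elements, about 51% of primes). None of the 79 primes tested shows any such pattern (for each of these groups the chance of that is below 10^-4), which rules them out. Hence G = S_4 (6T7), of order 24.

S_4 (order 24)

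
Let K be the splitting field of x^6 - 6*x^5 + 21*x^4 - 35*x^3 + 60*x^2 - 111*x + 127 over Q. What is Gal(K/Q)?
C_6 (also written C6)

The polynomial f is an irreducible sextic over Q, so G = Gal(f/Q) is one of the 16 transitive subgroups 6T1, ..., 6T16 of S_6. The discriminant of f is -449880542841987, which is not a perfect square, so G is not contained in A_6. The transitive groups of degree 6 not contained in A_6 are: C_6 (6T1, order 6), S_3 (6T2, order 6), D_6 (6T3, order 12), C_3 x S_3 (6T5, order 18), A_4 x C_2 (6T6, order 24), S_4 (6T8, order 24), S_3 x S_3 (6T9, order 36), S_4 x C_2 (6T11, order 48), (S_3 x S_3) : C_2 (6T13, order 72), PGL(2,5) (6T14, order 120), S_6 (6T16, order 720). By Dedekind's theorem, for a prime p not dividing disc(f) the degrees of the irreducible factors of f mod p form the cycle type of an element of G. Factoring f modulo the 37 such primes p <= 179 (skipping 3, 19, 73, 109, which divide the discriminant), each new pattern first appears at: mod 2: f = (x^6 + x^4 + x^3 + x + 1), pattern 6; mod 7: f = (x^3 + 4x^2 + 3)(x^3 + 4x^2 + 5x + 5), pattern 3+3; mod 17: f = (x^2 + 4x + 11)(x^2 + 8x + 5)(x^2 + 16x + 2), pattern 2+2+2; mod 37: f = (x + 5)(x + 8)(x + 13)(x + 21)(x + 26)(x + 32), pattern 1+1+1+1+1+1. No other pattern occurs in this range, so the set of observed cycle types is {6, 3+3, 2+2+2, 1+1+1+1+1+1}. The candidates containing elements of all these cycle types are C_6 (6T1) of order 6, D_6 (6T3) of order 12, C_3 x S_3 (6T5) of order 18, A_4 x C_2 (6T6) of order 24, S_3 x S_3 (6T9) of order 36, S_4 x C_2 (6T11) of order 48, (S_3 x S_3) : C_2 (6T13) of order 72, PGL(2,5) (6T14) of order 120, S_6 (6T16) of order 720; the others are excluded. The observed types are precisely the cycle types that occur in C_6 (6T1). Each of the other remaining candidates has further cycle types, and by the Chebotarev density theorem the matching factorization patterns would occur for a proportion of primes equal to their share of the group: D_6 (6T3) additionally contains elements of type 2+2+1+1 (3 of its 12 elements, about 25% of primes); C_3 x S_3 (6T5) additionally contains elements of type 3+1+1+1 (4 of its 18 elements, about 22% of primes); A_4 x C_2 (6T6) additionally contains elements of type 2+2+1+1, 2+1+1+1+1 (6 of its 24 elements, about 25% of primes); S_3 x S_3 (6T9) additionally contains elements of type 3+1+1+1, 2+2+1+1 (13 of its 36 elements, about 36% of primes); S_4 x C_2 (6T11) additionally contains elements of type 4+2, 4+1+1, 2+2+1+1, 2+1+1+1+1 (24 of its 48 elements, about 50% of primes); (S_3 x S_3) : C_2 (6T13) additionally contains elements of type 4+2, 3+2+1, 3+1+1+1, 2+2+1+1, 2+1+1+1+1 (49 of its 72 elements, about 68% of primes); PGL(2,5) (6T14) additionally contains elements of type 5+1, 4+1+1, 2+2+1+1 (69 of its 120 elements, about 58% of primes); S_6 (6T16) additionally contains elements of type 5+1, 4+2, 4+1+1, 3+2+1, 3+1+1+1, 2+2+1+1, 2+1+1+1+1 (544 of its 720 elements, about 76% of primes). None of the 37 primes tested shows any such pattern (for each of these groups the chance of that is below 10^-4), which rules them out. Hence G = C_6 (6T1), of order 6.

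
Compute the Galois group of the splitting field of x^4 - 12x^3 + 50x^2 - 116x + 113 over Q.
D_4 (order 8)

The polynomial is an irreducible quartic over Q and its discriminant is -18874368, which is not a perfect square, so the Galois group is not contained in A_4. The resolvent cubic y^3 - 50*y^2 + 940*y - 7128 has exactly one rational root, so the Galois group is C_4 or D_4. The quartic remains irreducible over Q(sqrt(disc)), so the group is D_4.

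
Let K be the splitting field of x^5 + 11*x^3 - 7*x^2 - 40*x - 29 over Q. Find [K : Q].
The degree of the splitting field over Q equals the order of the Galois group, so first determine the group. The polynomial f is an irreducible quintic over Q, so G = Gal(f/Q) is a transitive subgroup of S_5: one of C_5 (5T1, order 5), D_5 (5T2, order 10), F_20 (5T3, order 20), A_5 (5T4, order 60) or S_5 (5T5, order 120). The discriminant of f is 48133832704, which is not a perfect square, so G is not contained in A_5. The transitive groups of degree 5 not contained in A_5 are: F_20 (5T3, order 20), S_5 (5T5, order 120). By Dedekind's theorem, for a prime p not dividing disc(f) the degrees of the irreducible factors of f mod p form the cycle type of an element of G. Factoring f modulo the 3 such primes p <= 7 (skipping 2, which divides the discriminant), each new pattern first appears at: mod 3: f = (x^5 + 2x^3 + 2x^2 + 2x + 1), pattern 5; mod 7: f = (x^2 + 2x + 5)(x^3 + 5x^2 + 3x + 4), pattern 3+2. No other pattern occurs in this range, so the set of observed cycle types is {5, 3+2}. Among the candidates above, the only group containing elements of all these cycle types is S_5 (5T5) — F_20 (5T3) lacks at least one of them. Hence G = S_5 (5T5), of order 120. The Galois group S_5 (5T5) has order 120, so the splitting field has degree 120 over Q.

120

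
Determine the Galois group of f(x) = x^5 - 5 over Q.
5T3: F_20

The polynomial f is an irreducible quintic over Q, so G = Gal(f/Q) is a transitive subgroup of S_5: one of C_5 (5T1, order 5), D_5 (5T2, order 10), F_20 (5T3, order 20), A_5 (5T4, order 60) or S_5 (5T5, order 120). The discriminant of f is 1953125, which is not a perfect square, so G is not contained in A_5. The transitive groups of degree 5 not contained in A_5 are: F_20 (5T3, order 20), S_5 (5T5, order 120). By Dedekind's theorem, for a prime p not dividing disc(f) the degrees of the irreducible factors of f mod p form the cycle type of an element of G. Factoring f modulo the 18 such primes p <= 67 (skipping 5, which divides the discriminant), each new pattern first appears at: mod 2: f = (x + 1)(x^4 + x^3 + x^2 + x + 1), pattern 4+1; mod 11: f = (x^5 + 6), pattern 5; mod 19: f = (x + 13)(x^2 + 11x + 17)(x^2 + 14x + 17), pattern 2+2+1; mod 31: f = (x + 3)(x + 6)(x + 12)(x + 17)(x + 24), pattern 1+1+1+1+1. No other pattern occurs in this range, so the set of observed cycle types is {4+1, 5, 2+2+1, 1+1+1+1+1}. The candidates containing elements of all these cycle types are F_20 (5T3) of order 20, S_5 (5T5) of order 120; the others are excluded. The observed types are precisely the cycle types that occur in F_20 (5T3). Each of the other remaining candidates has further cycle types, and by the Chebotarev density theorem the matching factorization patterns would occur for a proportion of primes equal to their share of the group: S_5 (5T5) additionally contains elements of type 3+2, 3+1+1, 2+1+1+1 (50 of its 120 elements, about 42% of primes). None of the 18 primes tested shows any such pattern (for each of these groups the chance of that is below 10^-4), which rules them out. Hence G = F_20 (5T3), of order 20.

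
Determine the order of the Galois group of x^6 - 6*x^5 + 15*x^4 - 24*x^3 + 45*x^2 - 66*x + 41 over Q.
The degree of the splitting field over Q equals the order of the Galois group, so first determine the group. The polynomial f is an irreducible sextic over Q, so G = Gal(f/Q) is one of the 16 transitive subgroups 6T1, ..., 6T16 of S_6. The discriminant of f is -37744330752, which is not a perfect square, so G is not contained in A_6. The transitive groups of degree 6 not contained in A_6 are: C_6 (6T1, order 6), S_3 (6T2, order 6), D_6 (6T3, order 12), C_3 x S_3 (6T5, order 18), A_4 x C_2 (6T6, order 24), S_4 (6T8, order 24), S_3 x S_3 (6T9, order 36), S_4 x C_2 (6T11, order 48), (S_3 x S_3) : C_2 (6T13, order 72), PGL(2,5) (6T14, order 120), S_6 (6T16, order 720). By Dedekind's theorem, for a prime p not dividing disc(f) the degrees of the irreducible factors of f mod p form the cycle type of an element of G. Factoring f modulo the 79 such primes p <= 421 (skipping 2, 3, 53, which divide the discriminant), each new pattern first appears at: mod 5: f = (x^2 + 2x + 4)(x^2 + 3x + 4)(x^2 + 4x + 1), pattern 2+2+2; mod 7: f = (x^6 + x^5 + x^4 + 4x^3 + 3x^2 + 4x + 6), pattern 6; mod 11: f = (x + 1)(x + 5)(x^2 + 3x + 8)(x^2 + 7x + 9), pattern 2+2+1+1; mod 19: f = (x^3 + 16x^2 + 2x + 11)(x^3 + 16x^2 + 4x + 2), pattern 3+3; mod 43: f = (x + 4)(x + 5)(x + 11)(x + 31)(x + 32)(x + 40), pattern 1+1+1+1+1+1. No other pattern occurs in this range, so the set of observed cycle types is {2+2+2, 6, 2+2+1+1, 3+3, 1+1+1+1+1+1}. The candidates containing elements of all these cycle types are D_6 (6T3) of order 12, A_4 x C_2 (6T6) of order 24, S_3 x S_3 (6T9) of order 36, S_4 x C_2 (6T11) of order 48, (S_3 x S_3) : C_2 (6T13) of order 72, PGL(2,5) (6T14) of order 120, S_6 (6T16) of order 720; the others are excluded. The observed types are precisely the cycle types that occur in D_6 (6T3). Each of the other remaining candidates has further cycle types, and by the Chebotarev density theorem the matching factorization patterns would occur for a proportion of primes equal to their share of the group: A_4 x C_2 (6T6) additionally contains elements of type 2+1+1+1+1 (3 of its 24 elements, about 12% of primes); S_3 x S_3 (6T9) additionally contains elements of type 3+1+1+1 (4 of its 36 elements, about 11% of primes); S_4 x C_2 (6T11) additionally contains elements of type 4+2, 4+1+1, 2+1+1+1+1 (15 of its 48 elements, about 31% of primes); (S_3 x S_3) : C_2 (6T13) additionally contains elements of type 4+2, 3+2+1, 3+1+1+1, 2+1+1+1+1 (40 of its 72 elements, about 56% of primes); PGL(2,5) (6T14) additionally contains elements of type 5+1, 4+1+1 (54 of its 120 elements, about 45% of primes); S_6 (6T16) additionally contains elements of type 5+1, 4+2, 4+1+1, 3+2+1, 3+1+1+1, 2+1+1+1+1 (499 of its 720 elements, about 69% of primes). None of the 79 primes tested shows any such pattern (for each of these groups the chance of that is below 10^-4), which rules them out. Hence G = D_6 (6T3), of order 12. The Galois group D_6 (6T3) has order 12, so the splitting field has degree 12 over Q.

12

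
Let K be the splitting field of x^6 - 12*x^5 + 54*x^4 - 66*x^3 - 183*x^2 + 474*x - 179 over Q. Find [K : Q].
The degree of the splitting field over Q equals the order of the Galois group, so first determine the group. The polynomial f is an irreducible sextic over Q, so G = Gal(f/Q) is one of the 16 transitive subgroups 6T1, ..., 6T16 of S_6. The discriminant of f is -153891765817344, which is not a perfect square, so G is not contained in A_6. The transitive groups of degree 6 not contained in A_6 are: C_6 (6T1, order 6), S_3 (6T2, order 6), D_6 (6T3, order 12), C_3 x S_3 (6T5, order 18), A_4 x C_2 (6T6, order 24), S_4 (6T8, order 24), S_3 x S_3 (6T9, order 36), S_4 x C_2 (6T11, order 48), (S_3 x S_3) : C_2 (6T13, order 72), PGL(2,5) (6T14, order 120), S_6 (6T16, order 720). By Dedekind's theorem, for a prime p not dividing disc(f) the degrees of the irreducible factors of f mod p form the cycle type of an element of G. Factoring f modulo the 33 such primes p <= 149 (skipping 2, 3, which divide the discriminant), each new pattern first appears at: mod 5: f = (x^3 + 3x + 3)(x^3 + 3x^2 + x + 2), pattern 3+3; mod 7: f = (x^6 + 2x^5 + 5x^4 + 4x^3 + 6x^2 + 5x + 3), pattern 6; mod 17: f = (x + 10)(x + 12)(x^2 + 7x + 3)(x^2 + 10x + 14), pattern 2+2+1+1; mod 19: f = (x + 1)(x + 2)(x + 8)(x + 13)(x^2 + 2x + 8), pattern 2+1+1+1+1; mod 71: f = (x^2 + 7x + 8)(x^2 + 17x + 48)(x^2 + 35x + 33), pattern 2+2+2. No other pattern occurs in this range, so the set of observed cycle types is {3+3, 6, 2+2+1+1, 2+1+1+1+1, 2+2+2}. The candidates containing elements of all these cycle types are A_4 x C_2 (6T6) of order 24, S_4 x C_2 (6T11) of order 48, (S_3 x S_3) : C_2 (6T13) of order 72, S_6 (6T16) of order 720; the others are excluded. The observed types are precisely the cycle types that occur in A_4 x C_2 (6T6) (apart from the identity). Each of the other remaining candidates has further cycle types, and by the Chebotarev density theorem the matching factorization patterns would occur for a proportion of primes equal to their share of the group: S_4 x C_2 (6T11) additionally contains elements of type 4+2, 4+1+1 (12 of its 48 elements, about 25% of primes); (S_3 x S_3) : C_2 (6T13) additionally contains elements of type 4+2, 3+2+1, 3+1+1+1 (34 of its 72 elements, about 47% of primes); S_6 (6T16) additionally contains elements of type 5+1, 4+2, 4+1+1, 3+2+1, 3+1+1+1 (484 of its 720 elements, about 67% of primes). None of the 33 primes tested shows any such pattern (for each of these groups the chance of that is below 10^-4), which rules them out. Hence G = A_4 x C_2 (6T6), of order 24. The Galois group A_4 x C_2 (6T6) has order 24, so the splitting field has degree 24 over Q.

24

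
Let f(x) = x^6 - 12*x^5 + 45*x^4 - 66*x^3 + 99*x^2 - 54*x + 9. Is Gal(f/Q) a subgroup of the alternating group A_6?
The polynomial is irreducible of degree 6 over Q. Its discriminant is 33059881728, which is not a perfect square. A Galois group lies in the alternating group exactly when the discriminant is a square in Q, so the Galois group (S_3 x S_3) is not contained in A_6.

No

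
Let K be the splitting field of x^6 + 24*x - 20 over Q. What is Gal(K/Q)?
A_6 (also written A6)

The polynomial f is an irreducible sextic over Q, so G = Gal(f/Q) is one of the 16 transitive subgroups 6T1, ..., 6T16 of S_6. The discriminant of f is 746496000000 = 864000^2, a perfect square, so G is contained in A_6. The transitive groups of degree 6 contained in A_6 are: A_4 (6T4, order 12), S_4 (6T7, order 24), (C_3 x C_3) : C_4 (6T10, order 36), PSL(2,5) (6T12, order 60), A_6 (6T15, order 360). By Dedekind's theorem, for a prime p not dividing disc(f) the degrees of the irreducible factors of f mod p form the cycle type of an element of G. Factoring f modulo the 6 such primes p <= 23 (skipping 2, 3, 5, which divide the discriminant), each new pattern first appears at: mod 7: f = (x + 3)(x^5 + 4x^4 + 2x^3 + x^2 + 4x + 5), pattern 5+1; mod 23: f = (x + 7)(x + 12)(x + 21)(x^3 + 6x^2 + 13x + 16), pattern 3+1+1+1. No other pattern occurs in this range, so the set of observed cycle types is {5+1, 3+1+1+1}. Among the candidates above, the only group containing elements of all these cycle types is A_6 (6T15) — each of A_4 (6T4), S_4 (6T7), (C_3 x C_3) : C_4 (6T10), PSL(2,5) (6T12) lacks at least one of them. Hence G = A_6 (6T15), of order 360.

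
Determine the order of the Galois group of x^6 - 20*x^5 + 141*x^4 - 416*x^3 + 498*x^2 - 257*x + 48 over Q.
60

The degree of the splitting field over Q equals the order of the Galois group, so first determine the group. The polynomial f is an irreducible sextic over Q, so G = Gal(f/Q) is one of the 16 transitive subgroups 6T1, ..., 6T16 of S_6. The discriminant of f is 30991489 = 5567^2, a perfect square, so G is contained in A_6. The transitive groups of degree 6 contained in A_6 are: A_4 (6T4, order 12), S_4 (6T7, order 24), (C_3 x C_3) : C_4 (6T10, order 36), PSL(2,5) (6T12, order 60), A_6 (6T15, order 360). By Dedekind's theorem, for a prime p not dividing disc(f) the degrees of the irreducible factors of f mod p form the cycle type of an element of G. Factoring f modulo the 21 such primes p <= 79 (skipping 19, which divides the discriminant), each new pattern first appears at: mod 2: f = (x)(x^5 + x^3 + 1), pattern 5+1; mod 7: f = (x^3 + 2x^2 + 3)(x^3 + 6x^2 + 3x + 2), pattern 3+3; mod 61: f = (x + 58)(x + 59)(x^2 + 21x + 10)(x^2 + 25x + 13), pattern 2+2+1+1. No other pattern occurs in this range, so the set of observed cycle types is {5+1, 3+3, 2+2+1+1}. The candidates containing elements of all these cycle types are PSL(2,5) (6T12) of order 60, A_6 (6T15) of order 360; the others are excluded. The observed types are precisely the cycle types that occur in PSL(2,5) (6T12) (apart from the identity). Each of the other remaining candidates has further cycle types, and by the Chebotarev density theorem the matching factorization patterns would occur for a proportion of primes equal to their share of the group: A_6 (6T15) additionally contains elements of type 4+2, 3+1+1+1 (130 of its 360 elements, about 36% of primes). None of the 21 primes tested shows any such pattern (for each of these groups the chance of that is below 10^-4), which rules them out. Hence G = PSL(2,5) (6T12), of order 60. The Galois group PSL(2,5) (6T12) has order 60, so the splitting field has degree 60 over Q.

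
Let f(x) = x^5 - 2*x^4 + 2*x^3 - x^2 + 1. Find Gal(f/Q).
The polynomial f is an irreducible quintic over Q, so G = Gal(f/Q) is a transitive subgroup of S_5: one of C_5 (5T1, order 5), D_5 (5T2, order 10), F_20 (5T3, order 20), A_5 (5T4, order 60) or S_5 (5T5, order 120). The discriminant of f is 2209 = 47^2, a perfect square, so G is contained in A_5. The transitive groups of degree 5 contained in A_5 are: C_5 (5T1, order 5), D_5 (5T2, order 10), A_5 (5T4, order 60). By Dedekind's theorem, for a prime p not dividing disc(f) the degrees of the irreducible factors of f mod p form the cycle type of an element of G. Factoring f modulo the 23 such primes p <= 89 (skipping 47, which divides the discriminant), each new pattern first appears at: mod 2: f = (x^5 + x^2 + 1), pattern 5; mod 5: f = (x + 1)(x^2 + 2)(x^2 + 2x + 3), pattern 2+2+1; mod 83: f = (x + 2)(x + 12)(x + 15)(x + 23)(x + 29), pattern 1+1+1+1+1. No other pattern occurs in this range, so the set of observed cycle types is {5, 2+2+1, 1+1+1+1+1}. The candidates containing elements of all these cycle types are D_5 (5T2) of order 10, A_5 (5T4) of order 60; the others are excluded. The observed types are precisely the cycle types that occur in D_5 (5T2). Each of the other remaining candidates has further cycle types, and by the Chebotarev density theorem the matching factorization patterns would occur for a proportion of primes equal to their share of the group: A_5 (5T4) additionally contains elements of type 3+1+1 (20 of its 60 elements, about 33% of primes). None of the 23 primes tested shows any such pattern (for each of these groups the chance of that is below 10^-4), which rules them out. Hence G = D_5 (5T2), of order 10.

D_5 (order 10)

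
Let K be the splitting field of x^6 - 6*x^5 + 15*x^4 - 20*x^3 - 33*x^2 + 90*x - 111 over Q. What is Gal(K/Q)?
A_4, A_4 acting on 6 points

The polynomial f is an irreducible sextic over Q, so G = Gal(f/Q) is one of the 16 transitive subgroups 6T1, ..., 6T16 of S_6. The discriminant of f is 450868486864896 = 21233664^2, a perfect square, so G is contained in A_6. The transitive groups of degree 6 contained in A_6 are: A_4 (6T4, order 12), S_4 (6T7, order 24), (C_3 x C_3) : C_4 (6T10, order 36), PSL(2,5) (6T12, order 60), A_6 (6T15, order 360). By Dedekind's theorem, for a prime p not dividing disc(f) the degrees of the irreducible factors of f mod p form the cycle type of an element of G. Factoring f modulo the 33 such primes p <= 149 (skipping 2, 3, which divide the discriminant), each new pattern first appears at: mod 5: f = (x^3 + 4x + 2)(x^3 + 4x^2 + x + 2), pattern 3+3; mod 17: f = (x + 3)(x + 12)(x^2 + 15x + 6)(x^2 + 15x + 12), pattern 2+2+1+1; mod 71: f = (x + 6)(x + 7)(x + 9)(x + 60)(x + 62)(x + 63), pattern 1+1+1+1+1+1. No other pattern occurs in this range, so the set of observed cycle types is {3+3, 2+2+1+1, 1+1+1+1+1+1}. The candidates containing elements of all these cycle types are A_4 (6T4) of order 12, S_4 (6T7) of order 24, (C_3 x C_3) : C_4 (6T10) of order 36, PSL(2,5) (6T12) of order 60, A_6 (6T15) of order 360; the others are excluded. The observed types are precisely the cycle types that occur in A_4 (6T4). Each of the other remaining candidates has further cycle types, and by the Chebotarev density theorem the matching factorization patterns would occur for a proportion of primes equal to their share of the group: S_4 (6T7) additionally contains elements of type 4+2 (6 of its 24 elements, about 25% of primes); (C_3 x C_3) : C_4 (6T10) additionally contains elements of type 4+2, 3+1+1+1 (22 of its 36 elements, about 61% of primes); PSL(2,5) (6T12) additionally contains elements of type 5+1 (24 of its 60 elements, about 40% of primes); A_6 (6T15) additionally contains elements of type 5+1, 4+2, 3+1+1+1 (274 of its 360 elements, about 76% of primes). None of the 33 primes tested shows any such pattern (for each of these groups the chance of that is below 10^-4), which rules them out. Hence G = A_4 (6T4), of order 12.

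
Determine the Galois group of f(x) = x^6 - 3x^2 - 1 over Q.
The polynomial f is an irreducible sextic over Q, so G = Gal(f/Q) is one of the 16 transitive subgroups 6T1, ..., 6T16 of S_6. The discriminant of f is 419904 = 648^2, a perfect square, so G is contained in A_6. The transitive groups of degree 6 contained in A_6 are: A_4 (6T4, order 12), S_4 (6T7, order 24), (C_3 x C_3) : C_4 (6T10, order 36), PSL(2,5) (6T12, order 60), A_6 (6T15, order 360). By Dedekind's theorem, for a prime p not dividing disc(f) the degrees of the irreducible factors of f mod p form the cycle type of an element of G. Factoring f modulo the 33 such primes p <= 149 (skipping 2, 3, which divide the discriminant), each new pattern first appears at: mod 5: f = (x^3 + x^2 + 3x + 1)(x^3 + 4x^2 + 3x + 4), pattern 3+3; mod 17: f = (x + 2)(x + 15)(x^2 + 7)(x^2 + 14), pattern 2+2+1+1; mod 71: f = (x + 4)(x + 5)(x + 32)(x + 39)(x + 66)(x + 67), pattern 1+1+1+1+1+1. No other pattern occurs in this range, so the set of observed cycle types is {3+3, 2+2+1+1, 1+1+1+1+1+1}. The candidates containing elements of all these cycle types are A_4 (6T4) of order 12, S_4 (6T7) of order 24, (C_3 x C_3) : C_4 (6T10) of order 36, PSL(2,5) (6T12) of order 60, A_6 (6T15) of order 360; the others are excluded. The observed types are precisely the cycle types that occur in A_4 (6T4). Each of the other remaining candidates has further cycle types, and by the Chebotarev density theorem the matching factorization patterns would occur for a proportion of primes equal to their share of the group: S_4 (6T7) additionally contains elements of type 4+2 (6 of its 24 elements, about 25% of primes); (C_3 x C_3) : C_4 (6T10) additionally contains elements of type 4+2, 3+1+1+1 (22 of its 36 elements, about 61% of primes); PSL(2,5) (6T12) additionally contains elements of type 5+1 (24 of its 60 elements, about 40% of primes); A_6 (6T15) additionally contains elements of type 5+1, 4+2, 3+1+1+1 (274 of its 360 elements, about 76% of primes). None of the 33 primes tested shows any such pattern (for each of these groups the chance of that is below 10^-4), which rules them out. Hence G = A_4 (6T4), of order 12.

6T4: A_4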